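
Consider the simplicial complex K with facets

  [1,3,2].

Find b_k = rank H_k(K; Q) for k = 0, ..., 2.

We work with the vertex ordering 1 < 2 < 3. The simplices of K, each written with vertices in increasing order, are:

  0-simplices (3): [1], [2], [3]
  1-simplices (3): [1,2], [1,3], [2,3]
  2-simplices (1): [1,2,3]

Hence C_0 ≅ Z^3, C_1 ≅ Z^3, C_2 ≅ Z^1.

∂_1: C_1 → C_0 sends each edge [p,q] (with p < q) to q − p. For instance
  ∂[1,2] = [2] − [1].
The resulting 3×3 matrix has rank 2, and its Smith normal form has invariant factors (1,1).

The boundary map ∂_2: C_2 → C_1 acts by ∂[p,q,r] = [q,r] − [p,r] + [p,q]. For instance
  ∂[1,2,3] = [2,3] − [1,3] + [1,2].
This gives a 3×1 integer matrix of rank 1; reducing to Smith normal form yields diagonal entries (1).

Computing H_k = (kernel of ∂_k) / (image of ∂_{k+1}):

  H_0: rank C_0 − rank ∂_1 = 3 − 2 = 1, and the invariant factors of ∂_1 are all 1, so H_0 = Z.
  H_1: rank ker ∂_1 − rank ∂_2 = (3 − 2) − 1 = 0, and the invariant factors of ∂_2 are all 1, so H_1 = 0.
  H_2: rank ker ∂_2 − rank ∂_3 = (1 − 1) − 0 = 0, and there is no ∂_3, so H_2 = 0.

Hence the Betti numbers are b_0 = 1, b_1 = 0, b_2 = 0.

b_0 = 1, b_1 = 0, b_2 = 0.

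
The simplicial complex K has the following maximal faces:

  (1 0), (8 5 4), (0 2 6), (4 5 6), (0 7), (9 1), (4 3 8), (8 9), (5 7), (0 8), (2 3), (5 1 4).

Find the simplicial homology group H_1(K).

Fix the vertex order 0 < 1 < 2 < 3 < 4 < 5 < 6 < 7 < 8 < 9 and write every simplex with vertices in increasing order. Then dim K = 2 and the simplices of K are:

  0-simplices (10): [0], [1], [2], [3], [4], [5], [6], [7], [8], [9]
  1-simplices (19): [0,1], [0,2], [0,6], [0,7], [0,8], [1,4], [1,5], [1,9], [2,3], [2,6], [3,4], [3,8], [4,5], [4,6], [4,8], [5,6], [5,7], [5,8], [8,9]
  2-simplices (5): [0,2,6], [1,4,5], [3,4,8], [4,5,6], [4,5,8]

giving chain groups C_0 ≅ Z^10, C_1 ≅ Z^19, C_2 ≅ Z^5.

The boundary map ∂_1: C_1 → C_0 sends each edge [p,q] (with p < q) to q − p.
The 10×19 boundary matrix has rank 9 and Smith normal form diag(1,1,1,1,1,1,1,1,1).

Boundary ∂_2: C_2 → C_1 maps a triangle to the signed sum of its edges. For instance
  ∂[4,5,8] = [5,8] − [4,8] + [4,5],
  ∂[4,5,6] = [5,6] − [4,6] + [4,5].
The resulting 19×5 matrix has rank 5, and its Smith normal form has invariant factors (1,1,1,1,1).

Reading off H_k = ker ∂_k / im ∂_{k+1}:

  H_1: rank ker ∂_1 − rank ∂_2 = (19 − 9) − 5 = 5, and the invariant factors of ∂_2 are all 1, so H_1 ≅ Z^5.

H_1 = Z^5.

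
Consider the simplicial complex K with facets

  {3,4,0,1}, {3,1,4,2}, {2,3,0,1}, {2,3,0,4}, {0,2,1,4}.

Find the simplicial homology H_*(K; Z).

Order the vertices as 0 < 1 < 2 < 3 < 4. Listing each simplex with vertices in this order, K has dimension 3 with simplices:

  0-simplices (5): [0], [1], [2], [3], [4]
  1-simplices (10): [0,1], [0,2], [0,3], [0,4], [1,2], [1,3], [1,4], [2,3], [2,4], [3,4]
  2-simplices (10): [0,1,2], [0,1,3], [0,1,4], [0,2,3], [0,2,4], [0,3,4], [1,2,3], [1,2,4], [1,3,4], [2,3,4]
  3-simplices (5): [0,1,2,3], [0,1,2,4], [0,1,3,4], [0,2,3,4], [1,2,3,4]

so the chain groups are C_0 ≅ Z^5, C_1 ≅ Z^10, C_2 ≅ Z^10, C_3 ≅ Z^5.

The boundary map ∂_1: C_1 → C_0 maps an edge to its endpoints' difference, ∂[p,q] = q − p. For instance
  ∂[2,3] = [3] − [2].
This gives a 5×10 integer matrix of rank 4; reducing to Smith normal form yields diagonal entries (1,1,1,1).

Boundary ∂_2: C_2 → C_1 acts by ∂[p,q,r] = [q,r] − [p,r] + [p,q]. For instance
  ∂[1,3,4] = [3,4] − [1,4] + [1,3],
  ∂[2,3,4] = [3,4] − [2,4] + [2,3].
The resulting 10×10 matrix has rank 6, and its Smith normal form has invariant factors (1,1,1,1,1,1).

Boundary ∂_3: C_3 → C_2 sends each 3-simplex σ to the alternating sum Σ_i (−1)^i (σ with its i-th vertex removed). For instance
  ∂[0,1,2,3] = [1,2,3] − [0,2,3] + [0,1,3] − [0,1,2],
  ∂[0,1,2,4] = [1,2,4] − [0,2,4] + [0,1,4] − [0,1,2].
As a 10×5 matrix over Z this has rank 4, with invariant factors (1,1,1,1).

Now H_k = ker ∂_k / im ∂_{k+1}, so:

  H_0: rank C_0 − rank ∂_1 = 5 − 4 = 1, and the invariant factors of ∂_1 are all 1, so H_0 ≅ Z.
  H_1: rank ker ∂_1 − rank ∂_2 = (10 − 4) − 6 = 0, and the invariant factors of ∂_2 are all 1, so H_1 ≅ 0.
  H_2: rank ker ∂_2 − rank ∂_3 = (10 − 6) − 4 = 0, and the invariant factors of ∂_3 are all 1, so H_2 ≅ 0.
  H_3: rank ker ∂_3 − rank ∂_4 = (5 − 4) − 0 = 1, and there is no ∂_4, so H_3 ≅ Z.

As a check, the Euler characteristic is 5 − 10 + 10 − 5 = 0, which agrees with 1 − 0 + 0 − 1 = 0.

H_0 = Z,  H_1 = 0,  H_2 = 0,  H_3 = Z.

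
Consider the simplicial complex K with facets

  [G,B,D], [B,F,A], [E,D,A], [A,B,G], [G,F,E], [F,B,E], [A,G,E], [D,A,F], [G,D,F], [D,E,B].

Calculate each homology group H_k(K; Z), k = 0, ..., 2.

Order the vertices as A < B < D < E < F < G. Listing each simplex with vertices in this order, K has dimension 2 with simplices:

  0-simplices (6): A, B, D, E, F, G
  1-simplices (15): AB, AD, AE, AF, AG, BD, BE, BF, BG, DE, DF, DG, EF, EG, FG
  2-simplices (10): ABF, ABG, ADE, ADF, AEG, BDE, BDG, BEF, DFG, EFG

giving chain groups C_0 ≅ Z^6, C_1 ≅ Z^15, C_2 ≅ Z^10.

Boundary ∂_1: C_1 → C_0 sends each edge [p,q] (with p < q) to q − p. For instance
  ∂DF = F − D.
This gives a 6×15 integer matrix of rank 5; reducing to Smith normal form yields diagonal entries (1,1,1,1,1).

Boundary ∂_2: C_2 → C_1 acts by ∂[p,q,r] = [q,r] − [p,r] + [p,q]. For instance
  ∂ABF = BF − AF + AB,
  ∂ABG = BG − AG + AB.
The 15×10 boundary matrix has rank 10 and Smith normal form diag(1,1,1,1,1,1,1,1,1,2).

Reading off H_k = ker ∂_k / im ∂_{k+1}:

  H_0: rank C_0 − rank ∂_1 = 6 − 5 = 1, and the invariant factors of ∂_1 are all 1, so H_0 ≅ Z.
  H_1: rank ker ∂_1 − rank ∂_2 = (15 − 5) − 10 = 0, and ∂_2 has invariant factor 2 > 1, so H_1 ≅ Z/2.
  H_2: rank ker ∂_2 − rank ∂_3 = (10 − 10) − 0 = 0, and there is no ∂_3, so H_2 ≅ 0.

As a check, the Euler characteristic is 6 − 15 + 10 = 1, which agrees with 1 − 0 + 0 = 1.

H_0 ≅ Z,  H_1 ≅ Z/2,  H_2 = 0.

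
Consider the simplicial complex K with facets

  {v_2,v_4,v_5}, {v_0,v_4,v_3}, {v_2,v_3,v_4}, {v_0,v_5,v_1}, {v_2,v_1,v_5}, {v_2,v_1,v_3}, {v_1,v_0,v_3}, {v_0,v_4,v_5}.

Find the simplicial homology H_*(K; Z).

Fix the vertex order v_0 < v_1 < v_2 < v_3 < v_4 < v_5 and write every simplex with vertices in increasing order. Then dim K = 2 and the simplices of K are:

  0-simplices (6): [v_0], [v_1], [v_2], [v_3], [v_4], [v_5]
  1-simplices (12): [v_0,v_1], [v_0,v_3], [v_0,v_4], [v_0,v_5], [v_1,v_2], [v_1,v_3], [v_1,v_5], [v_2,v_3], [v_2,v_4], [v_2,v_5], [v_3,v_4], [v_4,v_5]
  2-simplices (8): [v_0,v_1,v_3], [v_0,v_1,v_5], [v_0,v_3,v_4], [v_0,v_4,v_5], [v_1,v_2,v_3], [v_1,v_2,v_5], [v_2,v_3,v_4], [v_2,v_4,v_5]

so the chain groups are C_0 ≅ Z^6, C_1 ≅ Z^12, C_2 ≅ Z^8.

∂_1: C_1 → C_0 sends each edge [p,q] (with p < q) to q − p. For instance
  ∂[v_0,v_4] = [v_4] − [v_0].
This gives a 6×12 integer matrix of rank 5; reducing to Smith normal form yields diagonal entries (1,1,1,1,1).

Boundary ∂_2: C_2 → C_1 maps a triangle to the signed sum of its edges. For instance
  ∂[v_2,v_4,v_5] = [v_4,v_5] − [v_2,v_5] + [v_2,v_4],
  ∂[v_1,v_2,v_5] = [v_2,v_5] − [v_1,v_5] + [v_1,v_2].
This gives a 12×8 integer matrix of rank 7; reducing to Smith normal form yields diagonal entries (1,1,1,1,1,1,1).

Now H_k = ker ∂_k / im ∂_{k+1}, so:

  H_0: rank C_0 − rank ∂_1 = 6 − 5 = 1, and the invariant factors of ∂_1 are all 1, so H_0 = Z.
  H_1: rank ker ∂_1 − rank ∂_2 = (12 − 5) − 7 = 0, and the invariant factors of ∂_2 are all 1, so H_1 = 0.
  H_2: rank ker ∂_2 − rank ∂_3 = (8 − 7) − 0 = 1, and there is no ∂_3, so H_2 = Z.

H_0 ≅ Z,  H_1 = 0,  H_2 ≅ Z.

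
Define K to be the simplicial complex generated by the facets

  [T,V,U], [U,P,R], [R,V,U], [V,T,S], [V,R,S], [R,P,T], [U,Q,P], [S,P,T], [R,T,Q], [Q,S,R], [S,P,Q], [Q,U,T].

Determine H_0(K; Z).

Take the total order P < Q < R < S < T < U < V on the vertex set. Then K (dimension 2) consists of the simplices:

  0-simplices (7): P, Q, R, S, T, U, V
  1-simplices (18): PQ, PR, PS, PT, PU, QR, QS, QT, QU, RS, RT, RU, RV, ST, SV, TU, TV, UV
  2-simplices (12): PQS, PQU, PRT, PRU, PST, QRS, QRT, QTU, RSV, RUV, STV, TUV

Hence C_0 ≅ Z^7, C_1 ≅ Z^18, C_2 ≅ Z^12.

∂_1: C_1 → C_0 is given by ∂[p,q] = [q] − [p]. For instance
  ∂PU = U − P.
The resulting 7×18 matrix has rank 6, and its Smith normal form has invariant factors (1,1,1,1,1,1).

The boundary map ∂_2: C_2 → C_1 acts by ∂[p,q,r] = [q,r] − [p,r] + [p,q]. For instance
  ∂PQU = QU − PU + PQ,
  ∂RUV = UV − RV + RU.
The 18×12 boundary matrix has rank 12 and Smith normal form diag(1,1,1,1,1,1,1,1,1,1,1,2).

From H_k ≅ ker(∂_k) / im(∂_{k+1}) we obtain:

  H_0: rank C_0 − rank ∂_1 = 7 − 6 = 1, and the invariant factors of ∂_1 are all 1, so H_0 ≅ Z.

(K is a triangulation of the real projective plane RP^2.)

H_0 = Z.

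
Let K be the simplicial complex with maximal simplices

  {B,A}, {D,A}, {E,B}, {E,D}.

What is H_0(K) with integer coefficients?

H_0 = Z.

Fix the vertex order A < B < D < E and write every simplex with vertices in increasing order. Then dim K = 1 and the simplices of K are:

  0-simplices (4): A, B, D, E
  1-simplices (4): AB, AD, BE, DE

giving chain groups C_0 ≅ Z^4, C_1 ≅ Z^4.

Boundary ∂_1: C_1 → C_0 sends each edge [p,q] (with p < q) to q − p. For instance
  ∂AD = D − A.
The 4×4 boundary matrix has rank 3 and Smith normal form diag(1,1,1).

From H_k ≅ ker(∂_k) / im(∂_{k+1}) we obtain:

  H_0: rank C_0 − rank ∂_1 = 4 − 3 = 1, and the invariant factors of ∂_1 are all 1, so H_0 ≅ Z.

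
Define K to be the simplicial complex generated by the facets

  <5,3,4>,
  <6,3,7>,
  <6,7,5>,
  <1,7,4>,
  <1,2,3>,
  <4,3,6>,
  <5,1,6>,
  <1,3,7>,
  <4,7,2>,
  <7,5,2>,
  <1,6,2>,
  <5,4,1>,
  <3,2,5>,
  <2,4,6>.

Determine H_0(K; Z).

H_0 = Z.

Fix the vertex order 1 < 2 < 3 < 4 < 5 < 6 < 7 and write every simplex with vertices in increasing order. Then dim K = 2 and the simplices of K are:

  0-simplices (7): [1], [2], [3], [4], [5], [6], [7]
  1-simplices (21): [1,2], [1,3], [1,4], [1,5], [1,6], [1,7], [2,3], [2,4], [2,5], [2,6], [2,7], [3,4], [3,5], [3,6], [3,7], [4,5], [4,6], [4,7], [5,6], [5,7], [6,7]
  2-simplices (14): [1,2,3], [1,2,6], [1,3,7], [1,4,5], [1,4,7], [1,5,6], [2,3,5], [2,4,6], [2,4,7], [2,5,7], [3,4,5], [3,4,6], [3,6,7], [5,6,7]

so the chain groups are C_0 ≅ Z^7, C_1 ≅ Z^21, C_2 ≅ Z^14.

The boundary map ∂_1: C_1 → C_0 is given by ∂[p,q] = [q] − [p].
As a 7×21 matrix over Z this has rank 6, with invariant factors (1,1,1,1,1,1).

∂_2: C_2 → C_1 acts by ∂[p,q,r] = [q,r] − [p,r] + [p,q]. For instance
  ∂[3,6,7] = [6,7] − [3,7] + [3,6],
  ∂[2,4,6] = [4,6] − [2,6] + [2,4].
The 21×14 boundary matrix has rank 13 and Smith normal form diag(1,1,1,1,1,1,1,1,1,1,1,1,1).

Now H_k = ker ∂_k / im ∂_{k+1}, so:

  H_0: rank C_0 − rank ∂_1 = 7 − 6 = 1, and the invariant factors of ∂_1 are all 1, so H_0 = Z.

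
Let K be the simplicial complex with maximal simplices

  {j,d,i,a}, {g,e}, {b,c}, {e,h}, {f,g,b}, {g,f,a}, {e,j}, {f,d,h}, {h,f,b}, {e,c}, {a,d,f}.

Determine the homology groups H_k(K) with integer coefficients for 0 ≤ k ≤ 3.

We work with the vertex ordering a < b < c < d < e < f < g < h < i < j. The simplices of K, each written with vertices in increasing order, are:

  0-simplices (10): a, b, c, d, e, f, g, h, i, j
  1-simplices (20): ad, af, ag, ai, aj, bc, bf, bg, bh, ce, df, dh, di, dj, eg, eh, ej, fg, fh, ij
  2-simplices (9): adf, adi, adj, afg, aij, bfg, bfh, dfh, dij
  3-simplices (1): adij

Hence C_0 ≅ Z^10, C_1 ≅ Z^20, C_2 ≅ Z^9, C_3 ≅ Z^1.

Boundary ∂_1: C_1 → C_0 maps an edge to its endpoints' difference, ∂[p,q] = q − p.
The 10×20 boundary matrix has rank 9 and Smith normal form diag(1,1,1,1,1,1,1,1,1).

The boundary map ∂_2: C_2 → C_1 acts by ∂[p,q,r] = [q,r] − [p,r] + [p,q]. For instance
  ∂aij = ij − aj + ai,
  ∂dfh = fh − dh + df.
The 20×9 boundary matrix has rank 8 and Smith normal form diag(1,1,1,1,1,1,1,1).

Boundary ∂_3: C_3 → C_2 sends each 3-simplex σ to the alternating sum Σ_i (−1)^i (σ with its i-th vertex removed). For instance
  ∂adij = dij − aij + adj − adi.
This gives a 9×1 integer matrix of rank 1; reducing to Smith normal form yields diagonal entries (1).

Reading off H_k = ker ∂_k / im ∂_{k+1}:

  H_0: rank C_0 − rank ∂_1 = 10 − 9 = 1, and the invariant factors of ∂_1 are all 1, so H_0 = Z.
  H_1: rank ker ∂_1 − rank ∂_2 = (20 − 9) − 8 = 3, and the invariant factors of ∂_2 are all 1, so H_1 = Z^3.
  H_2: rank ker ∂_2 − rank ∂_3 = (9 − 8) − 1 = 0, and the invariant factors of ∂_3 are all 1, so H_2 = 0.
  H_3: rank ker ∂_3 − rank ∂_4 = (1 − 1) − 0 = 0, and there is no ∂_4, so H_3 = 0.

H_0 = Z,  H_1 = Z^3,  H_2 = 0,  H_3 = 0.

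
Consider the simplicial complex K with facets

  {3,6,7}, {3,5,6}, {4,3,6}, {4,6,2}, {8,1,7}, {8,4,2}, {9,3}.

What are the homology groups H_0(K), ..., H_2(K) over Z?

Fix the vertex order 1 < 2 < 3 < 4 < 5 < 6 < 7 < 8 < 9 and write every simplex with vertices in increasing order. Then dim K = 2 and the simplices of K are:

  0-simplices (9): [1], [2], [3], [4], [5], [6], [7], [8], [9]
  1-simplices (15): [1,7], [1,8], [2,4], [2,6], [2,8], [3,4], [3,5], [3,6], [3,7], [3,9], [4,6], [4,8], [5,6], [6,7], [7,8]
  2-simplices (6): [1,7,8], [2,4,6], [2,4,8], [3,4,6], [3,5,6], [3,6,7]

giving chain groups C_0 ≅ Z^9, C_1 ≅ Z^15, C_2 ≅ Z^6.

Boundary ∂_1: C_1 → C_0 sends each edge [p,q] (with p < q) to q − p. For instance
  ∂[1,8] = [8] − [1].
This gives a 9×15 integer matrix of rank 8; reducing to Smith normal form yields diagonal entries (1,1,1,1,1,1,1,1).

∂_2: C_2 → C_1 maps a triangle to the signed sum of its edges. For instance
  ∂[2,4,8] = [4,8] − [2,8] + [2,4],
  ∂[3,6,7] = [6,7] − [3,7] + [3,6].
The resulting 15×6 matrix has rank 6, and its Smith normal form has invariant factors (1,1,1,1,1,1).

From H_k ≅ ker(∂_k) / im(∂_{k+1}) we obtain:

  H_0: rank C_0 − rank ∂_1 = 9 − 8 = 1, and the invariant factors of ∂_1 are all 1, so H_0 ≅ Z.
  H_1: rank ker ∂_1 − rank ∂_2 = (15 − 8) − 6 = 1, and the invariant factors of ∂_2 are all 1, so H_1 ≅ Z.
  H_2: rank ker ∂_2 − rank ∂_3 = (6 − 6) − 0 = 0, and there is no ∂_3, so H_2 ≅ 0.

As a check, the Euler characteristic is 9 − 15 + 6 = 0, which agrees with 1 − 1 + 0 = 0.

H_0 = Z,  H_1 = Z,  H_2 = 0.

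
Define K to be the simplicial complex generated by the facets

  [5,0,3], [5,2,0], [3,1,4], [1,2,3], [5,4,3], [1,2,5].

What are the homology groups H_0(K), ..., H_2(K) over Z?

K has 6 vertices, 12 edges, 6 triangles.
rank ∂_0 = 0, rank ∂_1 = 5 ⇒ b_0 = 6 − 0 − 5 = 1; all invariant factors of ∂_1 are 1 so no torsion. So H_0 ≅ Z.
rank ∂_1 = 5, rank ∂_2 = 6 ⇒ b_1 = 12 − 5 − 6 = 1; all invariant factors of ∂_2 are 1 so no torsion. So H_1 ≅ Z.
rank ∂_2 = 6, rank ∂_3 = 0 ⇒ b_2 = 6 − 6 − 0 = 0. So H_2 ≅ 0.

H_0 ≅ Z,  H_1 ≅ Z,  H_2 = 0.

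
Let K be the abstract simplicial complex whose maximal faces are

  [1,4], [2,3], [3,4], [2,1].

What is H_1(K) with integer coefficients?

H_1 = Z.

Order the vertices as 1 < 2 < 3 < 4. Listing each simplex with vertices in this order, K has dimension 1 with simplices:

  0-simplices (4): [1], [2], [3], [4]
  1-simplices (4): [1,2], [1,4], [2,3], [3,4]

so the chain groups are C_0 ≅ Z^4, C_1 ≅ Z^4.

The boundary map ∂_1: C_1 → C_0 maps an edge to its endpoints' difference, ∂[p,q] = q − p.
The resulting 4×4 matrix has rank 3, and its Smith normal form has invariant factors (1,1,1).

Computing H_k = (kernel of ∂_k) / (image of ∂_{k+1}):

  H_1: rank ker ∂_1 − rank ∂_2 = (4 − 3) − 0 = 1, and there is no ∂_2, so H_1 ≅ Z.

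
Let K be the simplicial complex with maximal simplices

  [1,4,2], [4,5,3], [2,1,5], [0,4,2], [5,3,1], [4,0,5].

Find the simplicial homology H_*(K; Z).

H_0 ≅ Z,  H_1 ≅ Z,  H_2 = 0.

K has 6 vertices, 12 edges, 6 triangles.
rank ∂_0 = 0, rank ∂_1 = 5 ⇒ b_0 = 6 − 0 − 5 = 1; all invariant factors of ∂_1 are 1 so no torsion. So H_0 = Z.
rank ∂_1 = 5, rank ∂_2 = 6 ⇒ b_1 = 12 − 5 − 6 = 1; all invariant factors of ∂_2 are 1 so no torsion. So H_1 = Z.
rank ∂_2 = 6, rank ∂_3 = 0 ⇒ b_2 = 6 − 6 − 0 = 0. So H_2 = 0.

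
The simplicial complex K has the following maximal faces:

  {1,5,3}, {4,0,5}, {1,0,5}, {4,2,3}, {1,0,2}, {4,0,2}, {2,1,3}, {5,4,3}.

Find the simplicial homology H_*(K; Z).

H_0 ≅ Z,  H_1 = 0,  H_2 ≅ Z.

We work with the vertex ordering 0 < 1 < 2 < 3 < 4 < 5. The simplices of K, each written with vertices in increasing order, are:

  0-simplices (6): [0], [1], [2], [3], [4], [5]
  1-simplices (12): [0,1], [0,2], [0,4], [0,5], [1,2], [1,3], [1,5], [2,3], [2,4], [3,4], [3,5], [4,5]
  2-simplices (8): [0,1,2], [0,1,5], [0,2,4], [0,4,5], [1,2,3], [1,3,5], [2,3,4], [3,4,5]

so the chain groups are C_0 ≅ Z^6, C_1 ≅ Z^12, C_2 ≅ Z^8.

Boundary ∂_1: C_1 → C_0 is given by ∂[p,q] = [q] − [p]. For instance
  ∂[0,1] = [1] − [0].
This gives a 6×12 integer matrix of rank 5; reducing to Smith normal form yields diagonal entries (1,1,1,1,1).

∂_2: C_2 → C_1 acts by ∂[p,q,r] = [q,r] − [p,r] + [p,q]. For instance
  ∂[0,2,4] = [2,4] − [0,4] + [0,2],
  ∂[3,4,5] = [4,5] − [3,5] + [3,4].
This gives a 12×8 integer matrix of rank 7; reducing to Smith normal form yields diagonal entries (1,1,1,1,1,1,1).

Now H_k = ker ∂_k / im ∂_{k+1}, so:

  H_0: rank C_0 − rank ∂_1 = 6 − 5 = 1, and the invariant factors of ∂_1 are all 1, so H_0 ≅ Z.
  H_1: rank ker ∂_1 − rank ∂_2 = (12 − 5) − 7 = 0, and the invariant factors of ∂_2 are all 1, so H_1 ≅ 0.
  H_2: rank ker ∂_2 − rank ∂_3 = (8 − 7) − 0 = 1, and there is no ∂_3, so H_2 ≅ Z.

As a check, the Euler characteristic is 6 − 12 + 8 = 2, which agrees with 1 − 0 + 1 = 2.
(K is a triangulation of the 2-sphere S^2.)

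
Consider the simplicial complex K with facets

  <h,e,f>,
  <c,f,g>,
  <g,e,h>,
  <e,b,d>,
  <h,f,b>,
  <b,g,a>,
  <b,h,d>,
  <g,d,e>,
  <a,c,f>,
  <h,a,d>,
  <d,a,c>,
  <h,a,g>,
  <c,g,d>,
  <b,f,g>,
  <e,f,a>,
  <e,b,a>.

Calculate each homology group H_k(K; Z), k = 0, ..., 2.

Take the total order a < b < c < d < e < f < g < h on the vertex set. Then K (dimension 2) consists of the simplices:

  0-simplices (8): a, b, c, d, e, f, g, h
  1-simplices (24): ab, ac, ad, ae, af, ag, ah, bd, be, bf, bg, bh, cd, cf, cg, de, dg, dh, ef, eg, eh, fg, fh, gh
  2-simplices (16): abe, abg, acd, acf, adh, aef, agh, bde, bdh, bfg, bfh, cdg, cfg, deg, efh, egh

Hence C_0 ≅ Z^8, C_1 ≅ Z^24, C_2 ≅ Z^16.

Boundary ∂_1: C_1 → C_0 sends each edge [p,q] (with p < q) to q − p. For instance
  ∂ac = c − a.
This gives a 8×24 integer matrix of rank 7; reducing to Smith normal form yields diagonal entries (1,1,1,1,1,1,1).

Boundary ∂_2: C_2 → C_1 sends each 2-simplex [p,q,r] to [q,r] − [p,r] + [p,q]. For instance
  ∂abg = bg − ag + ab,
  ∂abe = be − ae + ab.
As a 24×16 matrix over Z this has rank 15, with invariant factors (1,1,1,1,1,1,1,1,1,1,1,1,1,1,1).

Reading off H_k = ker ∂_k / im ∂_{k+1}:

  H_0: rank C_0 − rank ∂_1 = 8 − 7 = 1, and the invariant factors of ∂_1 are all 1, so H_0 = Z.
  H_1: rank ker ∂_1 − rank ∂_2 = (24 − 7) − 15 = 2, and the invariant factors of ∂_2 are all 1, so H_1 = Z^2.
  H_2: rank ker ∂_2 − rank ∂_3 = (16 − 15) − 0 = 1, and there is no ∂_3, so H_2 = Z.

As a check, the Euler characteristic is 8 − 24 + 16 = 0, which agrees with 1 − 2 + 1 = 0.

H_0 = Z,  H_1 = Z^2,  H_2 = Z.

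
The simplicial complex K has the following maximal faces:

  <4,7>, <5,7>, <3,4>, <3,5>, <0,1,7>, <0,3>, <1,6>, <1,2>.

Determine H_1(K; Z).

H_1 = Z^2.

Take the total order 0 < 1 < 2 < 3 < 4 < 5 < 6 < 7 on the vertex set. Then K (dimension 2) consists of the simplices:

  0-simplices (8): [0], [1], [2], [3], [4], [5], [6], [7]
  1-simplices (10): [0,1], [0,3], [0,7], [1,2], [1,6], [1,7], [3,4], [3,5], [4,7], [5,7]
  2-simplices (1): [0,1,7]

so the chain groups are C_0 ≅ Z^8, C_1 ≅ Z^10, C_2 ≅ Z^1.

The boundary map ∂_1: C_1 → C_0 is given by ∂[p,q] = [q] − [p]. For instance
  ∂[1,7] = [7] − [1].
As a 8×10 matrix over Z this has rank 7, with invariant factors (1,1,1,1,1,1,1).

∂_2: C_2 → C_1 acts by ∂[p,q,r] = [q,r] − [p,r] + [p,q]. For instance
  ∂[0,1,7] = [1,7] − [0,7] + [0,1].
The 10×1 boundary matrix has rank 1 and Smith normal form diag(1).

Reading off H_k = ker ∂_k / im ∂_{k+1}:

  H_1: rank ker ∂_1 − rank ∂_2 = (10 − 7) − 1 = 2, and the invariant factors of ∂_2 are all 1, so H_1 ≅ Z^2.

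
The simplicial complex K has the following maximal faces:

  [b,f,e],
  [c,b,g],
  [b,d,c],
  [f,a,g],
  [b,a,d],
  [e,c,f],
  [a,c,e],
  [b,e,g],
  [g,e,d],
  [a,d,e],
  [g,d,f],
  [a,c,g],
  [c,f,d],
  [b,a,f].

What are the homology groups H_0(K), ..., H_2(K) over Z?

H_0 ≅ Z,  H_1 ≅ Z^2,  H_2 ≅ Z.

K has 7 vertices, 21 edges, 14 triangles.
rank ∂_0 = 0, rank ∂_1 = 6 ⇒ b_0 = 7 − 0 − 6 = 1; all invariant factors of ∂_1 are 1 so no torsion. So H_0 = Z.
rank ∂_1 = 6, rank ∂_2 = 13 ⇒ b_1 = 21 − 6 − 13 = 2; all invariant factors of ∂_2 are 1 so no torsion. So H_1 = Z^2.
rank ∂_2 = 13, rank ∂_3 = 0 ⇒ b_2 = 14 − 13 − 0 = 1. So H_2 = Z.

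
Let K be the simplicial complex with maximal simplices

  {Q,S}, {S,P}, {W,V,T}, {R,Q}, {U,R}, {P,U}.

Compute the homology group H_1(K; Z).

We work with the vertex ordering P < Q < R < S < T < U < V < W. The simplices of K, each written with vertices in increasing order, are:

  0-simplices (8): P, Q, R, S, T, U, V, W
  1-simplices (8): PS, PU, QR, QS, RU, TV, TW, VW
  2-simplices (1): TVW

Hence C_0 ≅ Z^8, C_1 ≅ Z^8, C_2 ≅ Z^1.

∂_1: C_1 → C_0 maps an edge to its endpoints' difference, ∂[p,q] = q − p.
The 8×8 boundary matrix has rank 6 and Smith normal form diag(1,1,1,1,1,1).

Boundary ∂_2: C_2 → C_1 maps a triangle to the signed sum of its edges. For instance
  ∂TVW = VW − TW + TV.
As a 8×1 matrix over Z this has rank 1, with invariant factors (1).

Reading off H_k = ker ∂_k / im ∂_{k+1}:

  H_1: rank ker ∂_1 − rank ∂_2 = (8 − 6) − 1 = 1, and the invariant factors of ∂_2 are all 1, so H_1 = Z.

(K is a triangulation of the disjoint union of the circle S^1 and the 2-simplex.)

H_1 ≅ Z.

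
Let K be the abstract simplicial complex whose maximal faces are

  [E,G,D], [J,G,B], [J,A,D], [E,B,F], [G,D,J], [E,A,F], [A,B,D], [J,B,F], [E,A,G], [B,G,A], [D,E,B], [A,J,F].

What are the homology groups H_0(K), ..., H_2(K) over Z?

H_0 ≅ Z,  H_1 ≅ Z/2,  H_2 = 0.

K has 7 vertices, 18 edges, 12 triangles.
rank ∂_0 = 0, rank ∂_1 = 6 ⇒ b_0 = 7 − 0 − 6 = 1; all invariant factors of ∂_1 are 1 so no torsion. So H_0 ≅ Z.
rank ∂_1 = 6, rank ∂_2 = 12 ⇒ b_1 = 18 − 6 − 12 = 0; ∂_2 has invariant factor(s) [2] giving torsion. So H_1 ≅ Z/2.
rank ∂_2 = 12, rank ∂_3 = 0 ⇒ b_2 = 12 − 12 − 0 = 0. So H_2 ≅ 0.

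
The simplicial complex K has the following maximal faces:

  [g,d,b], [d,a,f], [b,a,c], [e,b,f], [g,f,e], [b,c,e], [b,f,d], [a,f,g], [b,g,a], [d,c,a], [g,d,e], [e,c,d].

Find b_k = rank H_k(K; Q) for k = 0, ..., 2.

b_0 = 1, b_1 = 0, b_2 = 0.

Fix the vertex order a < b < c < d < e < f < g and write every simplex with vertices in increasing order. Then dim K = 2 and the simplices of K are:

  0-simplices (7): a, b, c, d, e, f, g
  1-simplices (18): ab, ac, ad, af, ag, bc, bd, be, bf, bg, cd, ce, de, df, dg, ef, eg, fg
  2-simplices (12): abc, abg, acd, adf, afg, bce, bdf, bdg, bef, cde, deg, efg

giving chain groups C_0 ≅ Z^7, C_1 ≅ Z^18, C_2 ≅ Z^12.

The boundary map ∂_1: C_1 → C_0 sends each edge [p,q] (with p < q) to q − p. For instance
  ∂ef = f − e.
The resulting 7×18 matrix has rank 6, and its Smith normal form has invariant factors (1,1,1,1,1,1).

∂_2: C_2 → C_1 maps a triangle to the signed sum of its edges. For instance
  ∂efg = fg − eg + ef,
  ∂cde = de − ce + cd.
As a 18×12 matrix over Z this has rank 12, with invariant factors (1,1,1,1,1,1,1,1,1,1,1,2).

Now H_k = ker ∂_k / im ∂_{k+1}, so:

  H_0: rank C_0 − rank ∂_1 = 7 − 6 = 1, and the invariant factors of ∂_1 are all 1, so H_0 = Z.
  H_1: rank ker ∂_1 − rank ∂_2 = (18 − 6) − 12 = 0, and ∂_2 has invariant factor 2 > 1, so H_1 = Z/2Z.
  H_2: rank ker ∂_2 − rank ∂_3 = (12 − 12) − 0 = 0, and there is no ∂_3, so H_2 = 0.

Hence the Betti numbers are b_0 = 1, b_1 = 0, b_2 = 0.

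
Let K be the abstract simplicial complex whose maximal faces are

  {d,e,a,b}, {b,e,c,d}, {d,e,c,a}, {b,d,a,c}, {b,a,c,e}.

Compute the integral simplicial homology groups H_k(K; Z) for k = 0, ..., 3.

Take the total order a < b < c < d < e on the vertex set. Then K (dimension 3) consists of the simplices:

  0-simplices (5): a, b, c, d, e
  1-simplices (10): ab, ac, ad, ae, bc, bd, be, cd, ce, de
  2-simplices (10): abc, abd, abe, acd, ace, ade, bcd, bce, bde, cde
  3-simplices (5): abcd, abce, abde, acde, bcde

so the chain groups are C_0 ≅ Z^5, C_1 ≅ Z^10, C_2 ≅ Z^10, C_3 ≅ Z^5.

The boundary map ∂_1: C_1 → C_0 maps an edge to its endpoints' difference, ∂[p,q] = q − p. For instance
  ∂cd = d − c.
The resulting 5×10 matrix has rank 4, and its Smith normal form has invariant factors (1,1,1,1).

The boundary map ∂_2: C_2 → C_1 maps a triangle to the signed sum of its edges. For instance
  ∂cde = de − ce + cd,
  ∂abe = be − ae + ab.
The 10×10 boundary matrix has rank 6 and Smith normal form diag(1,1,1,1,1,1).

∂_3: C_3 → C_2 sends each 3-simplex σ to the alternating sum Σ_i (−1)^i (σ with its i-th vertex removed). For instance
  ∂abde = bde − ade + abe − abd,
  ∂bcde = cde − bde + bce − bcd.
As a 10×5 matrix over Z this has rank 4, with invariant factors (1,1,1,1).

Computing H_k = (kernel of ∂_k) / (image of ∂_{k+1}):

  H_0: rank C_0 − rank ∂_1 = 5 − 4 = 1, and the invariant factors of ∂_1 are all 1, so H_0 = Z.
  H_1: rank ker ∂_1 − rank ∂_2 = (10 − 4) − 6 = 0, and the invariant factors of ∂_2 are all 1, so H_1 = 0.
  H_2: rank ker ∂_2 − rank ∂_3 = (10 − 6) − 4 = 0, and the invariant factors of ∂_3 are all 1, so H_2 = 0.
  H_3: rank ker ∂_3 − rank ∂_4 = (5 − 4) − 0 = 1, and there is no ∂_4, so H_3 = Z.

(K is a triangulation of the 3-sphere S^3.)

H_0 = Z,  H_1 = 0,  H_2 = 0,  H_3 = Z.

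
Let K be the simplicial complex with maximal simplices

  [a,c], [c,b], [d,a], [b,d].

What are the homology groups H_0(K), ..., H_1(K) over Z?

Take the total order a < b < c < d on the vertex set. Then K (dimension 1) consists of the simplices:

  0-simplices (4): a, b, c, d
  1-simplices (4): ac, ad, bc, bd

Hence C_0 ≅ Z^4, C_1 ≅ Z^4.

The boundary map ∂_1: C_1 → C_0 sends each edge [p,q] (with p < q) to q − p. For instance
  ∂bd = d − b.
As a 4×4 matrix over Z this has rank 3, with invariant factors (1,1,1).

Now H_k = ker ∂_k / im ∂_{k+1}, so:

  H_0: rank C_0 − rank ∂_1 = 4 − 3 = 1, and the invariant factors of ∂_1 are all 1, so H_0 = Z.
  H_1: rank ker ∂_1 − rank ∂_2 = (4 − 3) − 0 = 1, and there is no ∂_2, so H_1 = Z.

As a check, the Euler characteristic is 4 − 4 = 0, which agrees with 1 − 1 = 0.

H_0 = Z,  H_1 = Z.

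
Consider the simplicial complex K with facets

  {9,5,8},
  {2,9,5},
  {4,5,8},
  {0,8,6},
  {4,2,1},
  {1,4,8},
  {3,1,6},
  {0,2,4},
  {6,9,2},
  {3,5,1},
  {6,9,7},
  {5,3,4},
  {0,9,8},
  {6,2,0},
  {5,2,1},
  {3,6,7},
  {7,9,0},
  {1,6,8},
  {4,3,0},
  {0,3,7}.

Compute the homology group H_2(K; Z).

We work with the vertex ordering 0 < 1 < 2 < 3 < 4 < 5 < 6 < 7 < 8 < 9. The simplices of K, each written with vertices in increasing order, are:

  0-simplices (10): [0], [1], [2], [3], [4], [5], [6], [7], [8], [9]
  1-simplices (30): (30 of them)
  2-simplices (20): (20 of them)

Hence C_0 ≅ Z^10, C_1 ≅ Z^30, C_2 ≅ Z^20.

∂_1: C_1 → C_0 maps an edge to its endpoints' difference, ∂[p,q] = q − p. For instance
  ∂[1,3] = [3] − [1].
The resulting 10×30 matrix has rank 9, and its Smith normal form has invariant factors (1,1,1,1,1,1,1,1,1).

The boundary map ∂_2: C_2 → C_1 sends each 2-simplex [p,q,r] to [q,r] − [p,r] + [p,q]. For instance
  ∂[2,5,9] = [5,9] − [2,9] + [2,5],
  ∂[0,3,4] = [3,4] − [0,4] + [0,3].
The resulting 30×20 matrix has rank 20, and its Smith normal form has invariant factors (1,1,1,1,1,1,1,1,1,1,1,1,1,1,1,1,1,1,1,2).

From H_k ≅ ker(∂_k) / im(∂_{k+1}) we obtain:

  H_2: rank ker ∂_2 − rank ∂_3 = (20 − 20) − 0 = 0, and there is no ∂_3, so H_2 ≅ 0.

(K is a triangulation of the Klein bottle.)

H_2 ≅ 0.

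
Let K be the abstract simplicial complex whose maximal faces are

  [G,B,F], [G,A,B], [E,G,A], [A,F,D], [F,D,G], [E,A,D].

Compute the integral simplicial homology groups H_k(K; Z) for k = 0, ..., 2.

H_0 = Z,  H_1 = Z,  H_2 = 0.

Fix the vertex order A < B < D < E < F < G and write every simplex with vertices in increasing order. Then dim K = 2 and the simplices of K are:

  0-simplices (6): A, B, D, E, F, G
  1-simplices (12): AB, AD, AE, AF, AG, BF, BG, DE, DF, DG, EG, FG
  2-simplices (6): ABG, ADE, ADF, AEG, BFG, DFG

so the chain groups are C_0 ≅ Z^6, C_1 ≅ Z^12, C_2 ≅ Z^6.

The boundary map ∂_1: C_1 → C_0 sends each edge [p,q] (with p < q) to q − p. For instance
  ∂EG = G − E.
The 6×12 boundary matrix has rank 5 and Smith normal form diag(1,1,1,1,1).

∂_2: C_2 → C_1 maps a triangle to the signed sum of its edges. For instance
  ∂ADE = DE − AE + AD,
  ∂AEG = EG − AG + AE.
As a 12×6 matrix over Z this has rank 6, with invariant factors (1,1,1,1,1,1).

Reading off H_k = ker ∂_k / im ∂_{k+1}:

  H_0: rank C_0 − rank ∂_1 = 6 − 5 = 1, and the invariant factors of ∂_1 are all 1, so H_0 ≅ Z.
  H_1: rank ker ∂_1 − rank ∂_2 = (12 − 5) − 6 = 1, and the invariant factors of ∂_2 are all 1, so H_1 ≅ Z.
  H_2: rank ker ∂_2 − rank ∂_3 = (6 − 6) − 0 = 0, and there is no ∂_3, so H_2 ≅ 0.

(K is a triangulation of the cylinder S^1 x I.)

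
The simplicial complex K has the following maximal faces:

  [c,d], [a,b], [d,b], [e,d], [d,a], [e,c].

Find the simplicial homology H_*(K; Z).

H_0 ≅ Z,  H_1 ≅ Z^2.

Take the total order a < b < c < d < e on the vertex set. Then K (dimension 1) consists of the simplices:

  0-simplices (5): a, b, c, d, e
  1-simplices (6): ab, ad, bd, cd, ce, de

giving chain groups C_0 ≅ Z^5, C_1 ≅ Z^6.

∂_1: C_1 → C_0 is given by ∂[p,q] = [q] − [p]. For instance
  ∂ab = b − a.
The 5×6 boundary matrix has rank 4 and Smith normal form diag(1,1,1,1).

Reading off H_k = ker ∂_k / im ∂_{k+1}:

  H_0: rank C_0 − rank ∂_1 = 5 − 4 = 1, and the invariant factors of ∂_1 are all 1, so H_0 = Z.
  H_1: rank ker ∂_1 − rank ∂_2 = (6 − 4) − 0 = 2, and there is no ∂_2, so H_1 = Z^2.

(K is a triangulation of a wedge of 2 circles.)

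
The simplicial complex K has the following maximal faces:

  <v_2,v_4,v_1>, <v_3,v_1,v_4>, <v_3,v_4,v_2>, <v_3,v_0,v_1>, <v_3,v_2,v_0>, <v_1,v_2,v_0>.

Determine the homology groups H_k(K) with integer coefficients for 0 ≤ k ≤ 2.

Order the vertices as v_0 < v_1 < v_2 < v_3 < v_4. Listing each simplex with vertices in this order, K has dimension 2 with simplices:

  0-simplices (5): [v_0], [v_1], [v_2], [v_3], [v_4]
  1-simplices (9): [v_0,v_1], [v_0,v_2], [v_0,v_3], [v_1,v_2], [v_1,v_3], [v_1,v_4], [v_2,v_3], [v_2,v_4], [v_3,v_4]
  2-simplices (6): [v_0,v_1,v_2], [v_0,v_1,v_3], [v_0,v_2,v_3], [v_1,v_2,v_4], [v_1,v_3,v_4], [v_2,v_3,v_4]

giving chain groups C_0 ≅ Z^5, C_1 ≅ Z^9, C_2 ≅ Z^6.

The boundary map ∂_1: C_1 → C_0 sends each edge [p,q] (with p < q) to q − p. For instance
  ∂[v_2,v_3] = [v_3] − [v_2].
This gives a 5×9 integer matrix of rank 4; reducing to Smith normal form yields diagonal entries (1,1,1,1).

Boundary ∂_2: C_2 → C_1 sends each 2-simplex [p,q,r] to [q,r] − [p,r] + [p,q]. For instance
  ∂[v_0,v_2,v_3] = [v_2,v_3] − [v_0,v_3] + [v_0,v_2],
  ∂[v_0,v_1,v_2] = [v_1,v_2] − [v_0,v_2] + [v_0,v_1].
The resulting 9×6 matrix has rank 5, and its Smith normal form has invariant factors (1,1,1,1,1).

Now H_k = ker ∂_k / im ∂_{k+1}, so:

  H_0: rank C_0 − rank ∂_1 = 5 − 4 = 1, and the invariant factors of ∂_1 are all 1, so H_0 ≅ Z.
  H_1: rank ker ∂_1 − rank ∂_2 = (9 − 4) − 5 = 0, and the invariant factors of ∂_2 are all 1, so H_1 ≅ 0.
  H_2: rank ker ∂_2 − rank ∂_3 = (6 − 5) − 0 = 1, and there is no ∂_3, so H_2 ≅ Z.

(K is a triangulation of the 2-sphere S^2.)

H_0 = Z,  H_1 = 0,  H_2 = Z.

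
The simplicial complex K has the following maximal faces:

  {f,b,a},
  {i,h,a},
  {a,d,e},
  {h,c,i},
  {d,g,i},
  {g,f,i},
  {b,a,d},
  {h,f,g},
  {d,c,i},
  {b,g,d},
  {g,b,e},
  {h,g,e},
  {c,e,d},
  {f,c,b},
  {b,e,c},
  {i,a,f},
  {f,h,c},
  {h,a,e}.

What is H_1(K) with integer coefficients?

H_1 ≅ Z × Z/2.

Order the vertices as a < b < c < d < e < f < g < h < i. Listing each simplex with vertices in this order, K has dimension 2 with simplices:

  0-simplices (9): a, b, c, d, e, f, g, h, i
  1-simplices (27): ab, ad, ae, af, ah, ai, bc, bd, be, bf, bg, cd, ce, cf, ch, ci, de, dg, di, eg, eh, fg, fh, fi, gh, gi, hi
  2-simplices (18): abd, abf, ade, aeh, afi, ahi, bce, bcf, bdg, beg, cde, cdi, cfh, chi, dgi, egh, fgh, fgi

so the chain groups are C_0 ≅ Z^9, C_1 ≅ Z^27, C_2 ≅ Z^18.

The boundary map ∂_1: C_1 → C_0 sends each edge [p,q] (with p < q) to q − p.
The resulting 9×27 matrix has rank 8, and its Smith normal form has invariant factors (1,1,1,1,1,1,1,1).

∂_2: C_2 → C_1 acts by ∂[p,q,r] = [q,r] − [p,r] + [p,q]. For instance
  ∂dgi = gi − di + dg,
  ∂chi = hi − ci + ch.
The 27×18 boundary matrix has rank 18 and Smith normal form diag(1,1,1,1,1,1,1,1,1,1,1,1,1,1,1,1,1,2).

Now H_k = ker ∂_k / im ∂_{k+1}, so:

  H_1: rank ker ∂_1 − rank ∂_2 = (27 − 8) − 18 = 1, and ∂_2 has invariant factor 2 > 1, so H_1 = Z × Z/2.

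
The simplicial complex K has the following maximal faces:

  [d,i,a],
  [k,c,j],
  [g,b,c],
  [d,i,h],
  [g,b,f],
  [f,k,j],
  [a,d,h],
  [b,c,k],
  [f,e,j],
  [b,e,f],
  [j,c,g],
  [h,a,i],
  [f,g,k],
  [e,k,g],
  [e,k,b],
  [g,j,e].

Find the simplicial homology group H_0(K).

H_0 ≅ Z^2.

Fix the vertex order a < b < c < d < e < f < g < h < i < j < k and write every simplex with vertices in increasing order. Then dim K = 2 and the simplices of K are:

  0-simplices (11): a, b, c, d, e, f, g, h, i, j, k
  1-simplices (24): ad, ah, ai, bc, be, bf, bg, bk, cg, cj, ck, dh, di, ef, eg, ej, ek, fg, fj, fk, gj, gk, hi, jk
  2-simplices (16): adh, adi, ahi, bcg, bck, bef, bek, bfg, cgj, cjk, dhi, efj, egj, egk, fgk, fjk

giving chain groups C_0 ≅ Z^11, C_1 ≅ Z^24, C_2 ≅ Z^16.

Boundary ∂_1: C_1 → C_0 is given by ∂[p,q] = [q] − [p].
The 11×24 boundary matrix has rank 9 and Smith normal form diag(1,1,1,1,1,1,1,1,1).

The boundary map ∂_2: C_2 → C_1 maps a triangle to the signed sum of its edges. For instance
  ∂cjk = jk − ck + cj,
  ∂bcg = cg − bg + bc.
As a 24×16 matrix over Z this has rank 15, with invariant factors (1,1,1,1,1,1,1,1,1,1,1,1,1,1,2).

Now H_k = ker ∂_k / im ∂_{k+1}, so:

  H_0: rank C_0 − rank ∂_1 = 11 − 9 = 2, and the invariant factors of ∂_1 are all 1, so H_0 ≅ Z^2.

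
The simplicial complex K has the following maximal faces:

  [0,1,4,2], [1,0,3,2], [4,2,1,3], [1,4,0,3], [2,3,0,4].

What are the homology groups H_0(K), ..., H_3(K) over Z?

We work with the vertex ordering 0 < 1 < 2 < 3 < 4. The simplices of K, each written with vertices in increasing order, are:

  0-simplices (5): [0], [1], [2], [3], [4]
  1-simplices (10): [0,1], [0,2], [0,3], [0,4], [1,2], [1,3], [1,4], [2,3], [2,4], [3,4]
  2-simplices (10): [0,1,2], [0,1,3], [0,1,4], [0,2,3], [0,2,4], [0,3,4], [1,2,3], [1,2,4], [1,3,4], [2,3,4]
  3-simplices (5): [0,1,2,3], [0,1,2,4], [0,1,3,4], [0,2,3,4], [1,2,3,4]

so the chain groups are C_0 ≅ Z^5, C_1 ≅ Z^10, C_2 ≅ Z^10, C_3 ≅ Z^5.

The boundary map ∂_1: C_1 → C_0 sends each edge [p,q] (with p < q) to q − p. For instance
  ∂[2,4] = [4] − [2].
The 5×10 boundary matrix has rank 4 and Smith normal form diag(1,1,1,1).

Boundary ∂_2: C_2 → C_1 maps a triangle to the signed sum of its edges. For instance
  ∂[1,2,3] = [2,3] − [1,3] + [1,2],
  ∂[2,3,4] = [3,4] − [2,4] + [2,3].
The 10×10 boundary matrix has rank 6 and Smith normal form diag(1,1,1,1,1,1).

The boundary map ∂_3: C_3 → C_2 sends each 3-simplex σ to the alternating sum Σ_i (−1)^i (σ with its i-th vertex removed). For instance
  ∂[1,2,3,4] = [2,3,4] − [1,3,4] + [1,2,4] − [1,2,3],
  ∂[0,2,3,4] = [2,3,4] − [0,3,4] + [0,2,4] − [0,2,3].
The resulting 10×5 matrix has rank 4, and its Smith normal form has invariant factors (1,1,1,1).

Now H_k = ker ∂_k / im ∂_{k+1}, so:

  H_0: rank C_0 − rank ∂_1 = 5 − 4 = 1, and the invariant factors of ∂_1 are all 1, so H_0 ≅ Z.
  H_1: rank ker ∂_1 − rank ∂_2 = (10 − 4) − 6 = 0, and the invariant factors of ∂_2 are all 1, so H_1 ≅ 0.
  H_2: rank ker ∂_2 − rank ∂_3 = (10 − 6) − 4 = 0, and the invariant factors of ∂_3 are all 1, so H_2 ≅ 0.
  H_3: rank ker ∂_3 − rank ∂_4 = (5 − 4) − 0 = 1, and there is no ∂_4, so H_3 ≅ Z.

As a check, the Euler characteristic is 5 − 10 + 10 − 5 = 0, which agrees with 1 − 0 + 0 − 1 = 0.

H_0 = Z,  H_1 = 0,  H_2 = 0,  H_3 = Z.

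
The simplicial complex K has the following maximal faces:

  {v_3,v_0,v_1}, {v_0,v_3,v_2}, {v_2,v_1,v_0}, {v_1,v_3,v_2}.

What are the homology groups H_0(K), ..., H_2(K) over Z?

H_0 = Z,  H_1 = 0,  H_2 = Z.

We work with the vertex ordering v_0 < v_1 < v_2 < v_3. The simplices of K, each written with vertices in increasing order, are:

  0-simplices (4): [v_0], [v_1], [v_2], [v_3]
  1-simplices (6): [v_0,v_1], [v_0,v_2], [v_0,v_3], [v_1,v_2], [v_1,v_3], [v_2,v_3]
  2-simplices (4): [v_0,v_1,v_2], [v_0,v_1,v_3], [v_0,v_2,v_3], [v_1,v_2,v_3]

so the chain groups are C_0 ≅ Z^4, C_1 ≅ Z^6, C_2 ≅ Z^4.

∂_1: C_1 → C_0 maps an edge to its endpoints' difference, ∂[p,q] = q − p.
As a 4×6 matrix over Z this has rank 3, with invariant factors (1,1,1).

The boundary map ∂_2: C_2 → C_1 acts by ∂[p,q,r] = [q,r] − [p,r] + [p,q]. For instance
  ∂[v_1,v_2,v_3] = [v_2,v_3] − [v_1,v_3] + [v_1,v_2],
  ∂[v_0,v_1,v_2] = [v_1,v_2] − [v_0,v_2] + [v_0,v_1].
The resulting 6×4 matrix has rank 3, and its Smith normal form has invariant factors (1,1,1).

Reading off H_k = ker ∂_k / im ∂_{k+1}:

  H_0: rank C_0 − rank ∂_1 = 4 − 3 = 1, and the invariant factors of ∂_1 are all 1, so H_0 ≅ Z.
  H_1: rank ker ∂_1 − rank ∂_2 = (6 − 3) − 3 = 0, and the invariant factors of ∂_2 are all 1, so H_1 ≅ 0.
  H_2: rank ker ∂_2 − rank ∂_3 = (4 − 3) − 0 = 1, and there is no ∂_3, so H_2 ≅ Z.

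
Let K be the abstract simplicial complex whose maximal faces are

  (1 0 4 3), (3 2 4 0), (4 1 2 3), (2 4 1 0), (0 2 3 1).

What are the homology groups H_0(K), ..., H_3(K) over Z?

We work with the vertex ordering 0 < 1 < 2 < 3 < 4. The simplices of K, each written with vertices in increasing order, are:

  0-simplices (5): [0], [1], [2], [3], [4]
  1-simplices (10): [0,1], [0,2], [0,3], [0,4], [1,2], [1,3], [1,4], [2,3], [2,4], [3,4]
  2-simplices (10): [0,1,2], [0,1,3], [0,1,4], [0,2,3], [0,2,4], [0,3,4], [1,2,3], [1,2,4], [1,3,4], [2,3,4]
  3-simplices (5): [0,1,2,3], [0,1,2,4], [0,1,3,4], [0,2,3,4], [1,2,3,4]

so the chain groups are C_0 ≅ Z^5, C_1 ≅ Z^10, C_2 ≅ Z^10, C_3 ≅ Z^5.

∂_1: C_1 → C_0 sends each edge [p,q] (with p < q) to q − p.
This gives a 5×10 integer matrix of rank 4; reducing to Smith normal form yields diagonal entries (1,1,1,1).

The boundary map ∂_2: C_2 → C_1 sends each 2-simplex [p,q,r] to [q,r] − [p,r] + [p,q]. For instance
  ∂[0,2,4] = [2,4] − [0,4] + [0,2],
  ∂[0,1,2] = [1,2] − [0,2] + [0,1].
This gives a 10×10 integer matrix of rank 6; reducing to Smith normal form yields diagonal entries (1,1,1,1,1,1).

The boundary map ∂_3: C_3 → C_2 sends each 3-simplex σ to the alternating sum Σ_i (−1)^i (σ with its i-th vertex removed). For instance
  ∂[0,1,2,4] = [1,2,4] − [0,2,4] + [0,1,4] − [0,1,2],
  ∂[1,2,3,4] = [2,3,4] − [1,3,4] + [1,2,4] − [1,2,3].
The 10×5 boundary matrix has rank 4 and Smith normal form diag(1,1,1,1).

From H_k ≅ ker(∂_k) / im(∂_{k+1}) we obtain:

  H_0: rank C_0 − rank ∂_1 = 5 − 4 = 1, and the invariant factors of ∂_1 are all 1, so H_0 = Z.
  H_1: rank ker ∂_1 − rank ∂_2 = (10 − 4) − 6 = 0, and the invariant factors of ∂_2 are all 1, so H_1 = 0.
  H_2: rank ker ∂_2 − rank ∂_3 = (10 − 6) − 4 = 0, and the invariant factors of ∂_3 are all 1, so H_2 = 0.
  H_3: rank ker ∂_3 − rank ∂_4 = (5 − 4) − 0 = 1, and there is no ∂_4, so H_3 = Z.

As a check, the Euler characteristic is 5 − 10 + 10 − 5 = 0, which agrees with 1 − 0 + 0 − 1 = 0.

H_0 = Z,  H_1 = 0,  H_2 = 0,  H_3 = Z.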